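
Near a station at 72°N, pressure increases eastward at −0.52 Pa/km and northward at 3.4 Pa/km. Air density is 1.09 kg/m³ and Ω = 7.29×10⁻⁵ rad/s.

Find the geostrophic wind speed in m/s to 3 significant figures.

22.8 m/s

Coriolis parameter at 72°N:
f = 2Ω sin φ = 2 × 7.29×10⁻⁵ × sin 72° = 1.39×10⁻⁴ s⁻¹
Component geostrophic relations (x east, y north):
u_g = −(1/(fρ)) ∂P/∂y,  v_g = (1/(fρ)) ∂P/∂x
u_g = −(3.4×10⁻³)/(1.39×10⁻⁴ × 1.09) = −22.5 m/s;  v_g = (−0.52×10⁻³)/(1.39×10⁻⁴ × 1.09) = −3.44 m/s
|V_g| = √(u_g² + v_g²) = 22.8 m/s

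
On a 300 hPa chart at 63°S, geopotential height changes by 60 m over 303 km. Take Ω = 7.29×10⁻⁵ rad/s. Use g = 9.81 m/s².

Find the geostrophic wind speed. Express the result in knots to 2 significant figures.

Coriolis parameter at 63°S:
f = 2Ω sin φ = 2 × 7.29×10⁻⁵ × sin 63° = 1.30×10⁻⁴ s⁻¹
Height gradient: |∂Z/∂n| = 60 m / 303000 m = 1.98×10⁻⁴
On a pressure surface, geostrophic balance gives V_g = (g/f)|∂Z/∂n|:
V_g = 9.81 × 1.98×10⁻⁴ / 1.30×10⁻⁴ = 15.0 m/s
Converting: 15.0 m/s × 1.944 = 29 knots

29 knots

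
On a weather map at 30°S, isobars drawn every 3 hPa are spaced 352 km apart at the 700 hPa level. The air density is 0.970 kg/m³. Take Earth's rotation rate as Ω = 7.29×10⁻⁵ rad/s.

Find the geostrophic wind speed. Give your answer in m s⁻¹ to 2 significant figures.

12 m s⁻¹

Coriolis parameter at 30°S:
f = 2Ω sin φ = 2 × 7.29×10⁻⁵ × sin 30° = 7.29×10⁻⁵ s⁻¹
Pressure gradient: |∂P/∂n| = 300 Pa / 352000 m = 8.52×10⁻⁴ Pa/m
Geostrophic balance (pressure-gradient force = Coriolis force):
V_g = (1/(fρ)) |∂P/∂n| = 8.52×10⁻⁴ / (7.29×10⁻⁵ × 0.970) = 12.1 m/s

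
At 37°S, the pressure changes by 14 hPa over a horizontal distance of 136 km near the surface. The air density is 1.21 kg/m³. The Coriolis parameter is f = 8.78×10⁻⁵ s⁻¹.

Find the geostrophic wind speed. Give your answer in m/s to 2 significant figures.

Pressure gradient: |∂P/∂n| = 1400 Pa / 136000 m = 1.03×10⁻² Pa/m
Geostrophic balance (pressure-gradient force = Coriolis force):
V_g = (1/(fρ)) |∂P/∂n| = 1.03×10⁻² / (8.78×10⁻⁵ × 1.21) = 96.9 m/s

97 m/s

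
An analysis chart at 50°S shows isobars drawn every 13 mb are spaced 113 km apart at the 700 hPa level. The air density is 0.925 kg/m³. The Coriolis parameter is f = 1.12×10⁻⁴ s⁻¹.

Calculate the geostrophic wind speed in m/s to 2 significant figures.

Pressure gradient: |∂P/∂n| = 1300 Pa / 113000 m = 1.15×10⁻² Pa/m
Geostrophic balance (pressure-gradient force = Coriolis force):
V_g = (1/(fρ)) |∂P/∂n| = 1.15×10⁻² / (1.12×10⁻⁴ × 0.925) = 111 m/s

110 m/s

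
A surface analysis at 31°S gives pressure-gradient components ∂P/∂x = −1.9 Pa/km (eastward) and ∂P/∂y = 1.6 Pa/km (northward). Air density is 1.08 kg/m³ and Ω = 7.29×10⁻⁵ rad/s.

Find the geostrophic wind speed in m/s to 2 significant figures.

Coriolis parameter at 31°S:
f = 2Ω sin φ = 2 × 7.29×10⁻⁵ × sin 31° = 7.51×10⁻⁵ s⁻¹
In the Southern Hemisphere f is negative: f = −7.51×10⁻⁵ s⁻¹.
Component geostrophic relations (x east, y north):
u_g = −(1/(fρ)) ∂P/∂y,  v_g = (1/(fρ)) ∂P/∂x
u_g = −(1.6×10⁻³)/(−7.51×10⁻⁵ × 1.08) = 19.7 m/s;  v_g = (−1.9×10⁻³)/(−7.51×10⁻⁵ × 1.08) = 23.4 m/s
|V_g| = √(u_g² + v_g²) = 30.6 m/s

31 m/s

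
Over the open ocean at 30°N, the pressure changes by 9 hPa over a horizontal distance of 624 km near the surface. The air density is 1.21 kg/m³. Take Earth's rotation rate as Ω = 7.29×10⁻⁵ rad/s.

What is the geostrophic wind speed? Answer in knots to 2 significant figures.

Coriolis parameter at 30°N:
f = 2Ω sin φ = 2 × 7.29×10⁻⁵ × sin 30° = 7.29×10⁻⁵ s⁻¹
Pressure gradient: |∂P/∂n| = 900 Pa / 624000 m = 1.44×10⁻³ Pa/m
Geostrophic balance (pressure-gradient force = Coriolis force):
V_g = (1/(fρ)) |∂P/∂n| = 1.44×10⁻³ / (7.29×10⁻⁵ × 1.21) = 16.4 m/s
Converting: 16.4 m/s × 1.944 = 32 knots

32 knots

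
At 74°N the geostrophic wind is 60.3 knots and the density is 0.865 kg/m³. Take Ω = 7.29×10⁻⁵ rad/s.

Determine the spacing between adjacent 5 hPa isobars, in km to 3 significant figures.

Coriolis parameter at 74°N:
f = 2Ω sin φ = 2 × 7.29×10⁻⁵ × sin 74° = 1.40×10⁻⁴ s⁻¹
Wind speed in SI: 60.3 knots = 31.0 m/s
Geostrophic balance rearranged: |∂P/∂n| = f ρ V_g
|∂P/∂n| = 1.40×10⁻⁴ × 0.865 × 31.0 = 3.76×10⁻³ Pa/m
Isobar spacing: Δn = ΔP/|∂P/∂n| = 500 Pa / 3.76×10⁻³ Pa/m = 132953 m ≈ 133 km

133 km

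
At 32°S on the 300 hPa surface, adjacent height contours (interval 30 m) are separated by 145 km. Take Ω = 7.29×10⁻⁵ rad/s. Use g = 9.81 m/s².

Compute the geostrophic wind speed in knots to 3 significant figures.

51.1 knots

Coriolis parameter at 32°S:
f = 2Ω sin φ = 2 × 7.29×10⁻⁵ × sin 32° = 7.73×10⁻⁵ s⁻¹
Height gradient: |∂Z/∂n| = 30 m / 145000 m = 2.07×10⁻⁴
On a pressure surface, geostrophic balance gives V_g = (g/f)|∂Z/∂n|:
V_g = 9.81 × 2.07×10⁻⁴ / 7.73×10⁻⁵ = 26.3 m/s
Converting: 26.3 m/s × 1.944 = 51.1 knots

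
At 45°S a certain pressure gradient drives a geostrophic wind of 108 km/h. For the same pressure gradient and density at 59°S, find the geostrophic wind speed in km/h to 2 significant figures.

89 km/h

With the same pressure gradient and density, V_g ∝ 1/f ∝ 1/sin φ.
V₂ = V₁ · sin φ₁ / sin φ₂ = 108 × sin 45° / sin 59°
V₂ = 108 × 0.7071/0.8572 = 89 km/h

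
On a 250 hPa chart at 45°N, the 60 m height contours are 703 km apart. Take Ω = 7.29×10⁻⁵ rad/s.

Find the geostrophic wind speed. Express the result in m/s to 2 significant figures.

Coriolis parameter at 45°N:
f = 2Ω sin φ = 2 × 7.29×10⁻⁵ × sin 45° = 1.03×10⁻⁴ s⁻¹
Height gradient: |∂Z/∂n| = 60 m / 703000 m = 8.53×10⁻⁵
On a pressure surface, geostrophic balance gives V_g = (g/f)|∂Z/∂n|:
V_g = 9.81 × 8.53×10⁻⁵ / 1.03×10⁻⁴ = 8.12 m/s

8.1 m/s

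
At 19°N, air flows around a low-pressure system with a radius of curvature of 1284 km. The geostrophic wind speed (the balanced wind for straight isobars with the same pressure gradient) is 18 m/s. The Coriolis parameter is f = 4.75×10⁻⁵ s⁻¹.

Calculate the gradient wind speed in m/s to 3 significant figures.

14.5 m/s

Around a low, centrifugal force acts outward with Coriolis, so pressure-gradient force balances both:
(1/ρ)|∂P/∂n| = fV + V²/R  →  V² + fR·V − fR·V_g = 0
With fR = 4.75×10⁻⁵ × 1284×10³ m = 61.0 m/s:
V = [−fR + √((fR)² + 4 fR V_g)]/2 = [−61.0 + √(61.0² + 4×61.0×18)]/2 = 14.5 m/s
Subgeostrophic (V < V_g = 18 m/s), as expected around a low.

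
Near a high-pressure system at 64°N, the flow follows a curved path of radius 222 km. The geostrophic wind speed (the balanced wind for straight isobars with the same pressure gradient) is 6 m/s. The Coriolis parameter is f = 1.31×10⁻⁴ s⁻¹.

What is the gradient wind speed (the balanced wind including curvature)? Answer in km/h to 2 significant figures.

Around a high, pressure-gradient force acts outward with centrifugal, so Coriolis balances both:
fV = (1/ρ)|∂P/∂n| + V²/R  →  V² − fR·V + fR·V_g = 0
With fR = 1.31×10⁻⁴ × 222×10³ m = 29.1 m/s:
V = [fR − √((fR)² − 4 fR V_g)]/2 = [29.1 − √(29.1² − 4×29.1×6)]/2 = 8.46 m/s
Supergeostrophic (V > V_g = 6 m/s), as expected around a high.
Converting: 8.46 m/s × 3.6 = 30 km/h

30 km/h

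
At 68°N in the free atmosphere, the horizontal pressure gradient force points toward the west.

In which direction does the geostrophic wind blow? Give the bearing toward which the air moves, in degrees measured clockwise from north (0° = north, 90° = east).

000°

The pressure-gradient force points toward the west (bearing 270°).
Geostrophic balance: in the Northern Hemisphere the Coriolis force deflects motion to the right, so the geostrophic wind blows 90° to the right of the pressure-gradient force (low pressure on the left).
Rotating 270° by 90° clockwise gives 000° — the wind blows toward the north.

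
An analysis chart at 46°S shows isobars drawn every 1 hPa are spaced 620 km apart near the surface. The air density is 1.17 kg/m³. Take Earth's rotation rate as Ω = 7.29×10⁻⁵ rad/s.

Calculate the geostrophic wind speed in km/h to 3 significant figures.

4.73 km/h

Coriolis parameter at 46°S:
f = 2Ω sin φ = 2 × 7.29×10⁻⁵ × sin 46° = 1.05×10⁻⁴ s⁻¹
Pressure gradient: |∂P/∂n| = 100 Pa / 620000 m = 1.61×10⁻⁴ Pa/m
Geostrophic balance (pressure-gradient force = Coriolis force):
V_g = (1/(fρ)) |∂P/∂n| = 1.61×10⁻⁴ / (1.05×10⁻⁴ × 1.17) = 1.31 m/s
Converting: 1.31 m/s × 3.6 = 4.73 km/h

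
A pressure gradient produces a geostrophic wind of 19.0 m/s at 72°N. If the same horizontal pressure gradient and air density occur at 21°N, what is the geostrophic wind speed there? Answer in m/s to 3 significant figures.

With the same pressure gradient and density, V_g ∝ 1/f ∝ 1/sin φ.
V₂ = V₁ · sin φ₁ / sin φ₂ = 19.0 × sin 72° / sin 21°
V₂ = 19.0 × 0.9511/0.3584 = 50.4 m/s

50.4 m/s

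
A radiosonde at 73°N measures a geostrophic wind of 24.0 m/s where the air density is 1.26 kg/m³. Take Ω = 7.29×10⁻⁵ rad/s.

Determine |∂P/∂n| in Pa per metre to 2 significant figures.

4.2×10⁻³ Pa/m

Coriolis parameter at 73°N:
f = 2Ω sin φ = 2 × 7.29×10⁻⁵ × sin 73° = 1.39×10⁻⁴ s⁻¹
Geostrophic balance rearranged: |∂P/∂n| = f ρ V_g
|∂P/∂n| = 1.39×10⁻⁴ × 1.26 × 24.0 = 4.22×10⁻³ Pa/m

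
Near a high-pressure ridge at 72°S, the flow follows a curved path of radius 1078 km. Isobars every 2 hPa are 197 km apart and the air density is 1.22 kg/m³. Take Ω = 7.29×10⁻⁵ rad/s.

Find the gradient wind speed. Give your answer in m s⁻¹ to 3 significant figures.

Coriolis parameter at 72°S:
f = 2Ω sin φ = 2 × 7.29×10⁻⁵ × sin 72° = 1.39×10⁻⁴ s⁻¹
Pressure gradient: |∂P/∂n| = 200 Pa / 197000 m = 1.02×10⁻³ Pa/m
Geostrophic speed: V_g = |∂P/∂n|/(fρ) = 1.02×10⁻³/(1.39×10⁻⁴ × 1.22) = 6.00 m/s
Around a high, pressure-gradient force acts outward with centrifugal, so Coriolis balances both:
fV = (1/ρ)|∂P/∂n| + V²/R  →  V² − fR·V + fR·V_g = 0
With fR = 1.39×10⁻⁴ × 1078×10³ m = 149 m/s:
V = [fR − √((fR)² − 4 fR V_g)]/2 = [149 − √(149² − 4×149×6)]/2 = 6.26 m/s
Supergeostrophic (V > V_g = 6 m/s), as expected around a high.

6.26 m s⁻¹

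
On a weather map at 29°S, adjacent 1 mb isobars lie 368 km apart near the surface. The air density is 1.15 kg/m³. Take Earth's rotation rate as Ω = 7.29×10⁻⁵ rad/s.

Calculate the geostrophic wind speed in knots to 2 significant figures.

6.5 knots

Coriolis parameter at 29°S:
f = 2Ω sin φ = 2 × 7.29×10⁻⁵ × sin 29° = 7.07×10⁻⁵ s⁻¹
Pressure gradient: |∂P/∂n| = 100 Pa / 368000 m = 2.72×10⁻⁴ Pa/m
Geostrophic balance (pressure-gradient force = Coriolis force):
V_g = (1/(fρ)) |∂P/∂n| = 2.72×10⁻⁴ / (7.07×10⁻⁵ × 1.15) = 3.34 m/s
Converting: 3.34 m/s × 1.944 = 6.5 knots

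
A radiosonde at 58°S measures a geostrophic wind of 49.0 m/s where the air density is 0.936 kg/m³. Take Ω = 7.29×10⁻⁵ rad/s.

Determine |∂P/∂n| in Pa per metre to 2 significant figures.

Coriolis parameter at 58°S:
f = 2Ω sin φ = 2 × 7.29×10⁻⁵ × sin 58° = 1.24×10⁻⁴ s⁻¹
Geostrophic balance rearranged: |∂P/∂n| = f ρ V_g
|∂P/∂n| = 1.24×10⁻⁴ × 0.936 × 49.0 = 5.67×10⁻³ Pa/m

5.7×10⁻³ Pa/m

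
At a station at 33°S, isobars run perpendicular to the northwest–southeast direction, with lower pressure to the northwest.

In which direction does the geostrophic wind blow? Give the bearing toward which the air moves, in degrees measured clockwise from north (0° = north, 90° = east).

225°

The pressure-gradient force points toward the northwest (bearing 315°).
Geostrophic balance: in the Southern Hemisphere the Coriolis force deflects motion to the left, so the geostrophic wind blows 90° to the left of the pressure-gradient force (low pressure on the right).
Rotating 315° by 90° counterclockwise gives 225° — the wind blows toward the southwest.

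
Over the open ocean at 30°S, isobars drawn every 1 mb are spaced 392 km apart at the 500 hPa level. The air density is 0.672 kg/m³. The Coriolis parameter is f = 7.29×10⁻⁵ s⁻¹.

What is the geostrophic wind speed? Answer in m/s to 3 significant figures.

5.21 m/s

Pressure gradient: |∂P/∂n| = 100 Pa / 392000 m = 2.55×10⁻⁴ Pa/m
Geostrophic balance (pressure-gradient force = Coriolis force):
V_g = (1/(fρ)) |∂P/∂n| = 2.55×10⁻⁴ / (7.29×10⁻⁵ × 0.672) = 5.21 m/s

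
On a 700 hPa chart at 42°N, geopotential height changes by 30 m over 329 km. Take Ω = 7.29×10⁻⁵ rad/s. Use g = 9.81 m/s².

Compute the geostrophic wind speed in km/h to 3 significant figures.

Coriolis parameter at 42°N:
f = 2Ω sin φ = 2 × 7.29×10⁻⁵ × sin 42° = 9.76×10⁻⁵ s⁻¹
Height gradient: |∂Z/∂n| = 30 m / 329000 m = 9.12×10⁻⁵
On a pressure surface, geostrophic balance gives V_g = (g/f)|∂Z/∂n|:
V_g = 9.81 × 9.12×10⁻⁵ / 9.76×10⁻⁵ = 9.17 m/s
Converting: 9.17 m/s × 3.6 = 33.0 km/h

33.0 km/h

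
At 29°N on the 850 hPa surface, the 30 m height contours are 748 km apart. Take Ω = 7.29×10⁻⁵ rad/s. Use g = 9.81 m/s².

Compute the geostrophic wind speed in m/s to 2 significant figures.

5.6 m/s

Coriolis parameter at 29°N:
f = 2Ω sin φ = 2 × 7.29×10⁻⁵ × sin 29° = 7.07×10⁻⁵ s⁻¹
Height gradient: |∂Z/∂n| = 30 m / 748000 m = 4.01×10⁻⁵
On a pressure surface, geostrophic balance gives V_g = (g/f)|∂Z/∂n|:
V_g = 9.81 × 4.01×10⁻⁵ / 7.07×10⁻⁵ = 5.57 m/s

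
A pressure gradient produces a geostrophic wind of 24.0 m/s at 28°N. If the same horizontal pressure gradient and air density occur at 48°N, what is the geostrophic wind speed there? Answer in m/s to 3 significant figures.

15.2 m/s

With the same pressure gradient and density, V_g ∝ 1/f ∝ 1/sin φ.
V₂ = V₁ · sin φ₁ / sin φ₂ = 24.0 × sin 28° / sin 48°
V₂ = 24.0 × 0.4695/0.7431 = 15.2 m/s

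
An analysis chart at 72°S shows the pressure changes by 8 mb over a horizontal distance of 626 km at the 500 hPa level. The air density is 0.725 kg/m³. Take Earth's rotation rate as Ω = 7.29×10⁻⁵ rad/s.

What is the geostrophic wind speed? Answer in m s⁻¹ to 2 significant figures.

Coriolis parameter at 72°S:
f = 2Ω sin φ = 2 × 7.29×10⁻⁵ × sin 72° = 1.39×10⁻⁴ s⁻¹
Pressure gradient: |∂P/∂n| = 800 Pa / 626000 m = 1.28×10⁻³ Pa/m
Geostrophic balance (pressure-gradient force = Coriolis force):
V_g = (1/(fρ)) |∂P/∂n| = 1.28×10⁻³ / (1.39×10⁻⁴ × 0.725) = 12.7 m/s

13 m s⁻¹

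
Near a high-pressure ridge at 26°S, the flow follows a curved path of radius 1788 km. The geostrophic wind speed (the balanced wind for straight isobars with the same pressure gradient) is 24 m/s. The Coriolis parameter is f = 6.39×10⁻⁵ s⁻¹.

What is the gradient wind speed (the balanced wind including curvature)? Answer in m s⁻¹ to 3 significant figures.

34.3 m s⁻¹

Around a high, pressure-gradient force acts outward with centrifugal, so Coriolis balances both:
fV = (1/ρ)|∂P/∂n| + V²/R  →  V² − fR·V + fR·V_g = 0
With fR = 6.39×10⁻⁵ × 1788×10³ m = 114 m/s:
V = [fR − √((fR)² − 4 fR V_g)]/2 = [114 − √(114² − 4×114×24)]/2 = 34.3 m/s
Supergeostrophic (V > V_g = 24 m/s), as expected around a high.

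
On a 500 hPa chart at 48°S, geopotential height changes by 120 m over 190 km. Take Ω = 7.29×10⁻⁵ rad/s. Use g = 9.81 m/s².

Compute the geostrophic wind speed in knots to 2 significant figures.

Coriolis parameter at 48°S:
f = 2Ω sin φ = 2 × 7.29×10⁻⁵ × sin 48° = 1.08×10⁻⁴ s⁻¹
Height gradient: |∂Z/∂n| = 120 m / 190000 m = 6.32×10⁻⁴
On a pressure surface, geostrophic balance gives V_g = (g/f)|∂Z/∂n|:
V_g = 9.81 × 6.32×10⁻⁴ / 1.08×10⁻⁴ = 57.2 m/s
Converting: 57.2 m/s × 1.944 = 110 knots

110 knots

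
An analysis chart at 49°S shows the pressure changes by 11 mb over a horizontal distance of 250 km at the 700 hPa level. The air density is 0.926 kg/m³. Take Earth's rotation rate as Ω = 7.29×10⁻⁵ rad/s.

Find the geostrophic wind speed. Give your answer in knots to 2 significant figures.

84 knots

Coriolis parameter at 49°S:
f = 2Ω sin φ = 2 × 7.29×10⁻⁵ × sin 49° = 1.10×10⁻⁴ s⁻¹
Pressure gradient: |∂P/∂n| = 1100 Pa / 250000 m = 4.40×10⁻³ Pa/m
Geostrophic balance (pressure-gradient force = Coriolis force):
V_g = (1/(fρ)) |∂P/∂n| = 4.40×10⁻³ / (1.10×10⁻⁴ × 0.926) = 43.2 m/s
Converting: 43.2 m/s × 1.944 = 84 knots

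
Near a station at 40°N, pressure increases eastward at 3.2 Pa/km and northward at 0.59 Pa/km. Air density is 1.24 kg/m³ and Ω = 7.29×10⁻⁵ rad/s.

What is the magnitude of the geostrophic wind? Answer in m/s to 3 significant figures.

28.0 m/s

Coriolis parameter at 40°N:
f = 2Ω sin φ = 2 × 7.29×10⁻⁵ × sin 40° = 9.37×10⁻⁵ s⁻¹
Component geostrophic relations (x east, y north):
u_g = −(1/(fρ)) ∂P/∂y,  v_g = (1/(fρ)) ∂P/∂x
u_g = −(0.59×10⁻³)/(9.37×10⁻⁵ × 1.24) = −5.08 m/s;  v_g = (3.2×10⁻³)/(9.37×10⁻⁵ × 1.24) = 27.5 m/s
|V_g| = √(u_g² + v_g²) = 28.0 m/s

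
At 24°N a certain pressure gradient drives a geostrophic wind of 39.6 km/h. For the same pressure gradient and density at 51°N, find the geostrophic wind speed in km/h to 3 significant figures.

With the same pressure gradient and density, V_g ∝ 1/f ∝ 1/sin φ.
V₂ = V₁ · sin φ₁ / sin φ₂ = 39.6 × sin 24° / sin 51°
V₂ = 39.6 × 0.4067/0.7771 = 20.7 km/h

20.7 km/h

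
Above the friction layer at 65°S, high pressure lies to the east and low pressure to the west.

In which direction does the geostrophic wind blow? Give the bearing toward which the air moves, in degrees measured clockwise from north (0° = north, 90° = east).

180°

The pressure-gradient force points toward the west (bearing 270°).
Geostrophic balance: in the Southern Hemisphere the Coriolis force deflects motion to the left, so the geostrophic wind blows 90° to the left of the pressure-gradient force (low pressure on the right).
Rotating 270° by 90° counterclockwise gives 180° — the wind blows toward the south.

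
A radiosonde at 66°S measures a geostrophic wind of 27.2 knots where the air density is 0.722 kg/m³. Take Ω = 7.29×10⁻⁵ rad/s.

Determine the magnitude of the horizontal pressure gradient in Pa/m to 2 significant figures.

Coriolis parameter at 66°S:
f = 2Ω sin φ = 2 × 7.29×10⁻⁵ × sin 66° = 1.33×10⁻⁴ s⁻¹
Wind speed in SI: 27.2 knots = 14.0 m/s
Geostrophic balance rearranged: |∂P/∂n| = f ρ V_g
|∂P/∂n| = 1.33×10⁻⁴ × 0.722 × 14.0 = 1.35×10⁻³ Pa/m

1.3×10⁻³ Pa/m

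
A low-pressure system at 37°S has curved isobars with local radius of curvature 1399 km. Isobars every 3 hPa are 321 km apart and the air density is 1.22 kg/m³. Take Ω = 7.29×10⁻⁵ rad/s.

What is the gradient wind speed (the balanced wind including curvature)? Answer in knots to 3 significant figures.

Coriolis parameter at 37°S:
f = 2Ω sin φ = 2 × 7.29×10⁻⁵ × sin 37° = 8.77×10⁻⁵ s⁻¹
Pressure gradient: |∂P/∂n| = 300 Pa / 321000 m = 9.35×10⁻⁴ Pa/m
Geostrophic speed: V_g = |∂P/∂n|/(fρ) = 9.35×10⁻⁴/(8.77×10⁻⁵ × 1.22) = 8.73 m/s
Around a low, centrifugal force acts outward with Coriolis, so pressure-gradient force balances both:
(1/ρ)|∂P/∂n| = fV + V²/R  →  V² + fR·V − fR·V_g = 0
With fR = 8.77×10⁻⁵ × 1399×10³ m = 123 m/s:
V = [−fR + √((fR)² + 4 fR V_g)]/2 = [−123 + √(123² + 4×123×8.73)]/2 = 8.18 m/s
Subgeostrophic (V < V_g = 8.73 m/s), as expected around a low.
Converting: 8.18 m/s × 1.944 = 15.9 knots

15.9 knots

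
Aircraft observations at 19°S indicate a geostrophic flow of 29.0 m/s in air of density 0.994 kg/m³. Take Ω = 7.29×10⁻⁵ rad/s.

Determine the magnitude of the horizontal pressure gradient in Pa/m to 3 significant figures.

Coriolis parameter at 19°S:
f = 2Ω sin φ = 2 × 7.29×10⁻⁵ × sin 19° = 4.75×10⁻⁵ s⁻¹
Geostrophic balance rearranged: |∂P/∂n| = f ρ V_g
|∂P/∂n| = 4.75×10⁻⁵ × 0.994 × 29.0 = 1.37×10⁻³ Pa/m

1.37×10⁻³ Pa/m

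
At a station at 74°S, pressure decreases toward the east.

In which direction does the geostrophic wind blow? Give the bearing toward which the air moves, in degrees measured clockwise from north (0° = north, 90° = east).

000°

The pressure-gradient force points toward the east (bearing 090°).
Geostrophic balance: in the Southern Hemisphere the Coriolis force deflects motion to the left, so the geostrophic wind blows 90° to the left of the pressure-gradient force (low pressure on the right).
Rotating 090° by 90° counterclockwise gives 000° — the wind blows toward the north.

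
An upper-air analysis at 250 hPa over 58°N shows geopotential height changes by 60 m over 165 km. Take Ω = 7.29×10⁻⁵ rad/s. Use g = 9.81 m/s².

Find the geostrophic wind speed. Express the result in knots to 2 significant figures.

56 knots

Coriolis parameter at 58°N:
f = 2Ω sin φ = 2 × 7.29×10⁻⁵ × sin 58° = 1.24×10⁻⁴ s⁻¹
Height gradient: |∂Z/∂n| = 60 m / 165000 m = 3.64×10⁻⁴
On a pressure surface, geostrophic balance gives V_g = (g/f)|∂Z/∂n|:
V_g = 9.81 × 3.64×10⁻⁴ / 1.24×10⁻⁴ = 28.9 m/s
Converting: 28.9 m/s × 1.944 = 56 knots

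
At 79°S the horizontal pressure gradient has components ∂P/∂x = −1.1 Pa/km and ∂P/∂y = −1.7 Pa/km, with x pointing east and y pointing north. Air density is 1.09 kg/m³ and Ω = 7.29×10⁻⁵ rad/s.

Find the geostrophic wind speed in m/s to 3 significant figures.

13.0 m/s

Coriolis parameter at 79°S:
f = 2Ω sin φ = 2 × 7.29×10⁻⁵ × sin 79° = 1.43×10⁻⁴ s⁻¹
In the Southern Hemisphere f is negative: f = −1.43×10⁻⁴ s⁻¹.
Component geostrophic relations (x east, y north):
u_g = −(1/(fρ)) ∂P/∂y,  v_g = (1/(fρ)) ∂P/∂x
u_g = −(−1.7×10⁻³)/(−1.43×10⁻⁴ × 1.09) = −10.9 m/s;  v_g = (−1.1×10⁻³)/(−1.43×10⁻⁴ × 1.09) = 7.05 m/s
|V_g| = √(u_g² + v_g²) = 13.0 m/s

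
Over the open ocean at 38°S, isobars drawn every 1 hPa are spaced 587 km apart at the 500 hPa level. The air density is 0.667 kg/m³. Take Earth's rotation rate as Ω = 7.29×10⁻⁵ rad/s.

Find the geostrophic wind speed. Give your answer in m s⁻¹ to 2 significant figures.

Coriolis parameter at 38°S:
f = 2Ω sin φ = 2 × 7.29×10⁻⁵ × sin 38° = 8.98×10⁻⁵ s⁻¹
Pressure gradient: |∂P/∂n| = 100 Pa / 587000 m = 1.70×10⁻⁴ Pa/m
Geostrophic balance (pressure-gradient force = Coriolis force):
V_g = (1/(fρ)) |∂P/∂n| = 1.70×10⁻⁴ / (8.98×10⁻⁵ × 0.667) = 2.85 m/s

2.8 m s⁻¹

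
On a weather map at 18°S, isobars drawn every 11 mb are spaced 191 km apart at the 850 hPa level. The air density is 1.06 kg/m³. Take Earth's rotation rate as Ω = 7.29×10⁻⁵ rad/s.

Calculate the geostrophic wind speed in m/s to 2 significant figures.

120 m/s

Coriolis parameter at 18°S:
f = 2Ω sin φ = 2 × 7.29×10⁻⁵ × sin 18° = 4.51×10⁻⁵ s⁻¹
Pressure gradient: |∂P/∂n| = 1100 Pa / 191000 m = 5.76×10⁻³ Pa/m
Geostrophic balance (pressure-gradient force = Coriolis force):
V_g = (1/(fρ)) |∂P/∂n| = 5.76×10⁻³ / (4.51×10⁻⁵ × 1.06) = 121 m/s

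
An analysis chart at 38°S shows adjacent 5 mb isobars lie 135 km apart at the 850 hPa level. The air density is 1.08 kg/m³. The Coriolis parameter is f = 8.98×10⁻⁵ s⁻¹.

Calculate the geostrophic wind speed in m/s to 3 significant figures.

Pressure gradient: |∂P/∂n| = 500 Pa / 135000 m = 3.70×10⁻³ Pa/m
Geostrophic balance (pressure-gradient force = Coriolis force):
V_g = (1/(fρ)) |∂P/∂n| = 3.70×10⁻³ / (8.98×10⁻⁵ × 1.08) = 38.2 m/s

38.2 m/s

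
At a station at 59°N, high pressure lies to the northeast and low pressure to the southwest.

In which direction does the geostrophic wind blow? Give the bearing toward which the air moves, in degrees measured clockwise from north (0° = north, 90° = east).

The pressure-gradient force points toward the southwest (bearing 225°).
Geostrophic balance: in the Northern Hemisphere the Coriolis force deflects motion to the right, so the geostrophic wind blows 90° to the right of the pressure-gradient force (low pressure on the left).
Rotating 225° by 90° clockwise gives 315° — the wind blows toward the northwest.

315°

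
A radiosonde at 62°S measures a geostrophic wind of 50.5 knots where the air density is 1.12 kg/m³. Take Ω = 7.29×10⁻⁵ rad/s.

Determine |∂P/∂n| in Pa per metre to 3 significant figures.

Coriolis parameter at 62°S:
f = 2Ω sin φ = 2 × 7.29×10⁻⁵ × sin 62° = 1.29×10⁻⁴ s⁻¹
Wind speed in SI: 50.5 knots = 26.0 m/s
Geostrophic balance rearranged: |∂P/∂n| = f ρ V_g
|∂P/∂n| = 1.29×10⁻⁴ × 1.12 × 26.0 = 3.75×10⁻³ Pa/m

3.75×10⁻³ Pa/m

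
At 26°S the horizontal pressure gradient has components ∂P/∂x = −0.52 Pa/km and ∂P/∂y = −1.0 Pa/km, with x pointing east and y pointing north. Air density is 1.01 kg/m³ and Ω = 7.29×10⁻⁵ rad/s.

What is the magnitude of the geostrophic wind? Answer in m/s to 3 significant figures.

Coriolis parameter at 26°S:
f = 2Ω sin φ = 2 × 7.29×10⁻⁵ × sin 26° = 6.39×10⁻⁵ s⁻¹
In the Southern Hemisphere f is negative: f = −6.39×10⁻⁵ s⁻¹.
Component geostrophic relations (x east, y north):
u_g = −(1/(fρ)) ∂P/∂y,  v_g = (1/(fρ)) ∂P/∂x
u_g = −(−1.0×10⁻³)/(−6.39×10⁻⁵ × 1.01) = −15.5 m/s;  v_g = (−0.52×10⁻³)/(−6.39×10⁻⁵ × 1.01) = 8.06 m/s
|V_g| = √(u_g² + v_g²) = 17.5 m/s

17.5 m/s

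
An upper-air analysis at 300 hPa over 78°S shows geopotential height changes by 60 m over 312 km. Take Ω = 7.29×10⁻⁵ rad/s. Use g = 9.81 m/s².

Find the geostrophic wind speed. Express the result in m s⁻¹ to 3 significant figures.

Coriolis parameter at 78°S:
f = 2Ω sin φ = 2 × 7.29×10⁻⁵ × sin 78° = 1.43×10⁻⁴ s⁻¹
Height gradient: |∂Z/∂n| = 60 m / 312000 m = 1.92×10⁻⁴
On a pressure surface, geostrophic balance gives V_g = (g/f)|∂Z/∂n|:
V_g = 9.81 × 1.92×10⁻⁴ / 1.43×10⁻⁴ = 13.2 m/s

13.2 m s⁻¹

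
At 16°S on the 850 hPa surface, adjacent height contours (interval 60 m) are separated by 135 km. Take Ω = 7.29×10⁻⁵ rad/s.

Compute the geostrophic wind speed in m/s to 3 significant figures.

Coriolis parameter at 16°S:
f = 2Ω sin φ = 2 × 7.29×10⁻⁵ × sin 16° = 4.02×10⁻⁵ s⁻¹
Height gradient: |∂Z/∂n| = 60 m / 135000 m = 4.44×10⁻⁴
On a pressure surface, geostrophic balance gives V_g = (g/f)|∂Z/∂n|:
V_g = 9.81 × 4.44×10⁻⁴ / 4.02×10⁻⁵ = 108 m/s

108 m/s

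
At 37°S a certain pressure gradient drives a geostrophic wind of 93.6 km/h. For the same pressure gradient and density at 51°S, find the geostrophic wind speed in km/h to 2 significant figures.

72 km/h

With the same pressure gradient and density, V_g ∝ 1/f ∝ 1/sin φ.
V₂ = V₁ · sin φ₁ / sin φ₂ = 93.6 × sin 37° / sin 51°
V₂ = 93.6 × 0.6018/0.7771 = 72 km/h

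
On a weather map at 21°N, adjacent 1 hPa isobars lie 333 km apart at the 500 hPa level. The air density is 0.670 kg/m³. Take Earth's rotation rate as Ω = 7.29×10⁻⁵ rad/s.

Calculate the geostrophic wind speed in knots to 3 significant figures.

16.7 knots

Coriolis parameter at 21°N:
f = 2Ω sin φ = 2 × 7.29×10⁻⁵ × sin 21° = 5.23×10⁻⁵ s⁻¹
Pressure gradient: |∂P/∂n| = 100 Pa / 333000 m = 3.00×10⁻⁴ Pa/m
Geostrophic balance (pressure-gradient force = Coriolis force):
V_g = (1/(fρ)) |∂P/∂n| = 3.00×10⁻⁴ / (5.23×10⁻⁵ × 0.670) = 8.58 m/s
Converting: 8.58 m/s × 1.944 = 16.7 knots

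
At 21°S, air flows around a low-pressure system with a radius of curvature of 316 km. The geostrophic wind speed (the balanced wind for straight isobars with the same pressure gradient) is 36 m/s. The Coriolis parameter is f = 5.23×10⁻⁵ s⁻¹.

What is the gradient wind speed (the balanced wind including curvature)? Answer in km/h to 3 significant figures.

Around a low, centrifugal force acts outward with Coriolis, so pressure-gradient force balances both:
(1/ρ)|∂P/∂n| = fV + V²/R  →  V² + fR·V − fR·V_g = 0
With fR = 5.23×10⁻⁵ × 316×10³ m = 16.5 m/s:
V = [−fR + √((fR)² + 4 fR V_g)]/2 = [−16.5 + √(16.5² + 4×16.5×36)]/2 = 17.5 m/s
Subgeostrophic (V < V_g = 36 m/s), as expected around a low.
Converting: 17.5 m/s × 3.6 = 63.0 km/h

63.0 km/h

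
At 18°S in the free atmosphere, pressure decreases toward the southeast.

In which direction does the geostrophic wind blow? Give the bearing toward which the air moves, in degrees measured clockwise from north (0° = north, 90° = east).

The pressure-gradient force points toward the southeast (bearing 135°).
Geostrophic balance: in the Southern Hemisphere the Coriolis force deflects motion to the left, so the geostrophic wind blows 90° to the left of the pressure-gradient force (low pressure on the right).
Rotating 135° by 90° counterclockwise gives 045° — the wind blows toward the northeast.

045°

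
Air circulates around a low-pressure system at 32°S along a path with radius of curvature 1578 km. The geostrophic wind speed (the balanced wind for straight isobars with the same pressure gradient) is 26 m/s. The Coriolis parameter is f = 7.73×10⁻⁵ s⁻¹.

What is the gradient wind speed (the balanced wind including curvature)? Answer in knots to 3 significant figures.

42.8 knots

Around a low, centrifugal force acts outward with Coriolis, so pressure-gradient force balances both:
(1/ρ)|∂P/∂n| = fV + V²/R  →  V² + fR·V − fR·V_g = 0
With fR = 7.73×10⁻⁵ × 1578×10³ m = 122 m/s:
V = [−fR + √((fR)² + 4 fR V_g)]/2 = [−122 + √(122² + 4×122×26)]/2 = 22 m/s
Subgeostrophic (V < V_g = 26 m/s), as expected around a low.
Converting: 22 m/s × 1.944 = 42.8 knots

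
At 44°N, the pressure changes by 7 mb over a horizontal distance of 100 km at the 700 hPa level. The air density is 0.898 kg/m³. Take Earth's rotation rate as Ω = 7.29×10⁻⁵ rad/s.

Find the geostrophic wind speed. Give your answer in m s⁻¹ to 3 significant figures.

77.0 m s⁻¹

Coriolis parameter at 44°N:
f = 2Ω sin φ = 2 × 7.29×10⁻⁵ × sin 44° = 1.01×10⁻⁴ s⁻¹
Pressure gradient: |∂P/∂n| = 700 Pa / 100000 m = 7.00×10⁻³ Pa/m
Geostrophic balance (pressure-gradient force = Coriolis force):
V_g = (1/(fρ)) |∂P/∂n| = 7.00×10⁻³ / (1.01×10⁻⁴ × 0.898) = 77.0 m/s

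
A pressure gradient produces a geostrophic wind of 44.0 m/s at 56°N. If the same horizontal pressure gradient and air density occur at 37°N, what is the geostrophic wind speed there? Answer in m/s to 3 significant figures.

60.6 m/s

With the same pressure gradient and density, V_g ∝ 1/f ∝ 1/sin φ.
V₂ = V₁ · sin φ₁ / sin φ₂ = 44.0 × sin 56° / sin 37°
V₂ = 44.0 × 0.8290/0.6018 = 60.6 m/s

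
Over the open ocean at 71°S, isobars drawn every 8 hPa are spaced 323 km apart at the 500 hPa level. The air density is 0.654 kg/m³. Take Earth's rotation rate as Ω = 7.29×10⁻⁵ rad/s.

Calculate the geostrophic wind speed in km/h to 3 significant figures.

98.9 km/h

Coriolis parameter at 71°S:
f = 2Ω sin φ = 2 × 7.29×10⁻⁵ × sin 71° = 1.38×10⁻⁴ s⁻¹
Pressure gradient: |∂P/∂n| = 800 Pa / 323000 m = 2.48×10⁻³ Pa/m
Geostrophic balance (pressure-gradient force = Coriolis force):
V_g = (1/(fρ)) |∂P/∂n| = 2.48×10⁻³ / (1.38×10⁻⁴ × 0.654) = 27.5 m/s
Converting: 27.5 m/s × 3.6 = 98.9 km/h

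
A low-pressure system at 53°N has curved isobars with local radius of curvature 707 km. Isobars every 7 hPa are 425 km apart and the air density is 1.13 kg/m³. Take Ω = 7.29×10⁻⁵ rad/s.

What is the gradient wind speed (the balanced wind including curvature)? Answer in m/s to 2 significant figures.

11 m/s

Coriolis parameter at 53°N:
f = 2Ω sin φ = 2 × 7.29×10⁻⁵ × sin 53° = 1.16×10⁻⁴ s⁻¹
Pressure gradient: |∂P/∂n| = 700 Pa / 425000 m = 1.65×10⁻³ Pa/m
Geostrophic speed: V_g = |∂P/∂n|/(fρ) = 1.65×10⁻³/(1.16×10⁻⁴ × 1.13) = 12.5 m/s
Around a low, centrifugal force acts outward with Coriolis, so pressure-gradient force balances both:
(1/ρ)|∂P/∂n| = fV + V²/R  →  V² + fR·V − fR·V_g = 0
With fR = 1.16×10⁻⁴ × 707×10³ m = 82.3 m/s:
V = [−fR + √((fR)² + 4 fR V_g)]/2 = [−82.3 + √(82.3² + 4×82.3×12.5)]/2 = 11 m/s
Subgeostrophic (V < V_g = 12.5 m/s), as expected around a low.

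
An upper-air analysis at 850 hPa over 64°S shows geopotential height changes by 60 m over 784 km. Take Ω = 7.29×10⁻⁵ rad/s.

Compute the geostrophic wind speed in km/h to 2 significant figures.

Coriolis parameter at 64°S:
f = 2Ω sin φ = 2 × 7.29×10⁻⁵ × sin 64° = 1.31×10⁻⁴ s⁻¹
Height gradient: |∂Z/∂n| = 60 m / 784000 m = 7.65×10⁻⁵
On a pressure surface, geostrophic balance gives V_g = (g/f)|∂Z/∂n|:
V_g = 9.81 × 7.65×10⁻⁵ / 1.31×10⁻⁴ = 5.73 m/s
Converting: 5.73 m/s × 3.6 = 21 km/h

21 km/h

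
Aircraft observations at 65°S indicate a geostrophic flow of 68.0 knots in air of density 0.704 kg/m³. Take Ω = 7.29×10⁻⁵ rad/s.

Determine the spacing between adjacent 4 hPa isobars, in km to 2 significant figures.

120 km

Coriolis parameter at 65°S:
f = 2Ω sin φ = 2 × 7.29×10⁻⁵ × sin 65° = 1.32×10⁻⁴ s⁻¹
Wind speed in SI: 68.0 knots = 35.0 m/s
Geostrophic balance rearranged: |∂P/∂n| = f ρ V_g
|∂P/∂n| = 1.32×10⁻⁴ × 0.704 × 35.0 = 3.25×10⁻³ Pa/m
Isobar spacing: Δn = ΔP/|∂P/∂n| = 400 Pa / 3.25×10⁻³ Pa/m = 122916 m ≈ 120 km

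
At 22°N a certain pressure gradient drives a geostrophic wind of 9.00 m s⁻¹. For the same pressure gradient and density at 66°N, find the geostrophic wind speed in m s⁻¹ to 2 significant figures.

3.7 m s⁻¹

With the same pressure gradient and density, V_g ∝ 1/f ∝ 1/sin φ.
V₂ = V₁ · sin φ₁ / sin φ₂ = 9.00 × sin 22° / sin 66°
V₂ = 9.00 × 0.3746/0.9135 = 3.7 m s⁻¹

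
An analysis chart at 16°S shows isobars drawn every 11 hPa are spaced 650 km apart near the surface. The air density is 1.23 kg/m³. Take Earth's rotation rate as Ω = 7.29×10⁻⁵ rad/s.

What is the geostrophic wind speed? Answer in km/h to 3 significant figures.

123 km/h

Coriolis parameter at 16°S:
f = 2Ω sin φ = 2 × 7.29×10⁻⁵ × sin 16° = 4.02×10⁻⁵ s⁻¹
Pressure gradient: |∂P/∂n| = 1100 Pa / 650000 m = 1.69×10⁻³ Pa/m
Geostrophic balance (pressure-gradient force = Coriolis force):
V_g = (1/(fρ)) |∂P/∂n| = 1.69×10⁻³ / (4.02×10⁻⁵ × 1.23) = 34.2 m/s
Converting: 34.2 m/s × 3.6 = 123 km/h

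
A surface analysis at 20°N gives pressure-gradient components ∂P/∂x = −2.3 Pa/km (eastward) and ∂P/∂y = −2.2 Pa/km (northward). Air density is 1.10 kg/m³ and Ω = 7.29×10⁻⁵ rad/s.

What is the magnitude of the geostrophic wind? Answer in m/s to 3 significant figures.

58.0 m/s

Coriolis parameter at 20°N:
f = 2Ω sin φ = 2 × 7.29×10⁻⁵ × sin 20° = 4.99×10⁻⁵ s⁻¹
Component geostrophic relations (x east, y north):
u_g = −(1/(fρ)) ∂P/∂y,  v_g = (1/(fρ)) ∂P/∂x
u_g = −(−2.2×10⁻³)/(4.99×10⁻⁵ × 1.10) = 40.1 m/s;  v_g = (−2.3×10⁻³)/(4.99×10⁻⁵ × 1.10) = −41.9 m/s
|V_g| = √(u_g² + v_g²) = 58.0 m/s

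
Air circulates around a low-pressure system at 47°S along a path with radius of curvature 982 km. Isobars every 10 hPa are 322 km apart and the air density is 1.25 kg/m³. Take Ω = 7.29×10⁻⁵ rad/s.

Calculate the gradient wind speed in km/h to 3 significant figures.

Coriolis parameter at 47°S:
f = 2Ω sin φ = 2 × 7.29×10⁻⁵ × sin 47° = 1.07×10⁻⁴ s⁻¹
Pressure gradient: |∂P/∂n| = 1000 Pa / 322000 m = 3.11×10⁻³ Pa/m
Geostrophic speed: V_g = |∂P/∂n|/(fρ) = 3.11×10⁻³/(1.07×10⁻⁴ × 1.25) = 23.3 m/s
Around a low, centrifugal force acts outward with Coriolis, so pressure-gradient force balances both:
(1/ρ)|∂P/∂n| = fV + V²/R  →  V² + fR·V − fR·V_g = 0
With fR = 1.07×10⁻⁴ × 982×10³ m = 105 m/s:
V = [−fR + √((fR)² + 4 fR V_g)]/2 = [−105 + √(105² + 4×105×23.3)]/2 = 19.6 m/s
Subgeostrophic (V < V_g = 23.3 m/s), as expected around a low.
Converting: 19.6 m/s × 3.6 = 70.6 km/h

70.6 km/h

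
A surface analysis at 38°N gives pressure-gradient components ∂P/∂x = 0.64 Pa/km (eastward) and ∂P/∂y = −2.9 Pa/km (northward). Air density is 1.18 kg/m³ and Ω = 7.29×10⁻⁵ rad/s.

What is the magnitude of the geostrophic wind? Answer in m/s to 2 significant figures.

Coriolis parameter at 38°N:
f = 2Ω sin φ = 2 × 7.29×10⁻⁵ × sin 38° = 8.98×10⁻⁵ s⁻¹
Component geostrophic relations (x east, y north):
u_g = −(1/(fρ)) ∂P/∂y,  v_g = (1/(fρ)) ∂P/∂x
u_g = −(−2.9×10⁻³)/(8.98×10⁻⁵ × 1.18) = 27.4 m/s;  v_g = (0.64×10⁻³)/(8.98×10⁻⁵ × 1.18) = 6.04 m/s
|V_g| = √(u_g² + v_g²) = 28.0 m/s

28 m/s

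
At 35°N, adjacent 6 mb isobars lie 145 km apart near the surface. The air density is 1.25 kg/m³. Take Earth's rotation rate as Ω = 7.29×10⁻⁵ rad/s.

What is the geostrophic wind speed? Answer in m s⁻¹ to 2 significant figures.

Coriolis parameter at 35°N:
f = 2Ω sin φ = 2 × 7.29×10⁻⁵ × sin 35° = 8.36×10⁻⁵ s⁻¹
Pressure gradient: |∂P/∂n| = 600 Pa / 145000 m = 4.14×10⁻³ Pa/m
Geostrophic balance (pressure-gradient force = Coriolis force):
V_g = (1/(fρ)) |∂P/∂n| = 4.14×10⁻³ / (8.36×10⁻⁵ × 1.25) = 39.6 m/s

40 m s⁻¹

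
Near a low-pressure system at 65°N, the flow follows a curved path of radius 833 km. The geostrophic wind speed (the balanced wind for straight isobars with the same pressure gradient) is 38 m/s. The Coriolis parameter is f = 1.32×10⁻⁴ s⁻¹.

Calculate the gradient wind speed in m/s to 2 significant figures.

Around a low, centrifugal force acts outward with Coriolis, so pressure-gradient force balances both:
(1/ρ)|∂P/∂n| = fV + V²/R  →  V² + fR·V − fR·V_g = 0
With fR = 1.32×10⁻⁴ × 833×10³ m = 110 m/s:
V = [−fR + √((fR)² + 4 fR V_g)]/2 = [−110 + √(110² + 4×110×38)]/2 = 29.9 m/s
Subgeostrophic (V < V_g = 38 m/s), as expected around a low.

30 m/s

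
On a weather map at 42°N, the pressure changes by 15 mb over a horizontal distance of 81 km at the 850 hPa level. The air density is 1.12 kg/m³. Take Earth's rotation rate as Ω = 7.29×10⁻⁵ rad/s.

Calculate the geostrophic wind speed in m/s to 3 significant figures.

Coriolis parameter at 42°N:
f = 2Ω sin φ = 2 × 7.29×10⁻⁵ × sin 42° = 9.76×10⁻⁵ s⁻¹
Pressure gradient: |∂P/∂n| = 1500 Pa / 81000 m = 1.85×10⁻² Pa/m
Geostrophic balance (pressure-gradient force = Coriolis force):
V_g = (1/(fρ)) |∂P/∂n| = 1.85×10⁻² / (9.76×10⁻⁵ × 1.12) = 169 m/s

169 m/s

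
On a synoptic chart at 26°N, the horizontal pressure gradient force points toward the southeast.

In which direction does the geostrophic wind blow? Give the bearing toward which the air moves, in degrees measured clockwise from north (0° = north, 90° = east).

225°

The pressure-gradient force points toward the southeast (bearing 135°).
Geostrophic balance: in the Northern Hemisphere the Coriolis force deflects motion to the right, so the geostrophic wind blows 90° to the right of the pressure-gradient force (low pressure on the left).
Rotating 135° by 90° clockwise gives 225° — the wind blows toward the southwest.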